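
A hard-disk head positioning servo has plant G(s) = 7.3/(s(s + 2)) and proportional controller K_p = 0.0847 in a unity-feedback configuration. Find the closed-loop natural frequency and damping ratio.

1 + K_p·G(s) = 0 gives s² + 2s + 0.6183 = 0.
So ω_n² = 0.6183 ⇒ ω_n = 0.7863 rad/s, and ζ = 2/(2ω_n) = 1.27.

ω_n = 0.786 rad/s, ζ = 1.27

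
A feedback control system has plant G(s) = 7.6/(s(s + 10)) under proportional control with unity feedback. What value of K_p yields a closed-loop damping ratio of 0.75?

Closed-loop characteristic equation: s² + 10s + K_p·7.6 = 0.
So ω_n = √(7.6K_p) and 2ζω_n = 10, giving ζ = 10/(2√(7.6K_p)).
Setting ζ = 0.75: √(7.6K_p) = 10/(2·0.75) = 6.667, so K_p = 44.44/7.6 = 5.85.

K_p = 5.85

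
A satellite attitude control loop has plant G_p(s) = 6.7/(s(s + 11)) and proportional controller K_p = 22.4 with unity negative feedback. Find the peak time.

From 1 + K_pG_p(s) = 0: s² + 11s + 150.1 = 0 ⇒ ω_n = 12.25, ζ = 0.449.
Damped frequency ω_d = ω_n√(1−ζ²) = 10.95 rad/s, so peak time T_p = π/ω_d = 0.287 s.

T_p = 0.287 s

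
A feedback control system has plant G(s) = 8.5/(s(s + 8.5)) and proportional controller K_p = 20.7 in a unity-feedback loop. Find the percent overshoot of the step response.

34.6%

From 1 + K_pG(s) = 0: s² + 8.5s + 175.9 = 0 ⇒ ω_n = 13.26, ζ = 0.3204.
%OS = 100·exp(−πζ/√(1−ζ²)) = 100·exp(−π·0.3204/√0.8973) = 34.6%.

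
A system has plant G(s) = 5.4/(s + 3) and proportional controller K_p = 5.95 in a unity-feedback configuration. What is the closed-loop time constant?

Closed-loop transfer function: T(s) = K_p·G(s)/(1 + K_p·G(s)) = 32.13/(s + 3 + 32.13) = 32.13/(s + 35.13).
Time constant τ = 1/35.13 = 0.0285 s.

τ = 0.0285 s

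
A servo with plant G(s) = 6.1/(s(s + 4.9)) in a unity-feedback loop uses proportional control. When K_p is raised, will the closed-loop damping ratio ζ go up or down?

decrease

ζ = 4.9/(2√(6.1K_p)); increasing K_p raises the denominator, so ζ falls.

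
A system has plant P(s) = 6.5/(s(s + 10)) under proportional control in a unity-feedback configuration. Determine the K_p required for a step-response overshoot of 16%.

K_p = 15.1

From %OS = 100·exp(−πζ/√(1−ζ²)) = 16%, ζ = −ln(0.16)/√(π²+ln²(0.16)) = 0.5039.
Characteristic equation s² + 10s + 6.5K_p = 0 gives ζ = 10/(2√(6.5K_p)).
Setting ζ = 0.5039: √(6.5K_p) = 10/(2·0.5039) = 9.923, so K_p = 98.47/6.5 = 15.1.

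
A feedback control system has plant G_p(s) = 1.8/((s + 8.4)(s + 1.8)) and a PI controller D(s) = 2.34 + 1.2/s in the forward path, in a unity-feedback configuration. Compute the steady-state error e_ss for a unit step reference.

0

The open loop D(s)G_p(s) has a pole at the origin (type 1), so the static position error constant is infinite and e_ss = 1/(1+∞) = 0.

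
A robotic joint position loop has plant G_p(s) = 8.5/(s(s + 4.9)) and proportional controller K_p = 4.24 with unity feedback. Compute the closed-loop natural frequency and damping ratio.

ω_n = 6 rad/s, ζ = 0.408

With unity feedback the closed-loop characteristic equation is s² + 4.9s + 4.24·8.5 = s² + 4.9s + 36.04 = 0.
Matching s² + 2ζω_n s + ω_n²: ω_n = √36.04 = 6.003 rad/s and 2ζω_n = 4.9, so ζ = 4.9/(2·6.003) = 0.408.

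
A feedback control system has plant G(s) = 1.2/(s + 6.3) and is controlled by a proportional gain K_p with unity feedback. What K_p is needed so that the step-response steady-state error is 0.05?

K_p = 99.8

The loop is type 0, so e_ss(step) = 1/(1 + K_pos) with K_pos = K_p·G(0).
G(0) = 0.1905. Require 1/(1 + K_p·0.1905) = 0.05, so 1 + 0.1905·K_p = 20.
K_p = (20 − 1)/0.1905 = 99.8.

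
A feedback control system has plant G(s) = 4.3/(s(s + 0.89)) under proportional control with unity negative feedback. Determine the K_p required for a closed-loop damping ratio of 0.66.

Closed-loop characteristic equation: s² + 0.89s + K_p·4.3 = 0.
So ω_n = √(4.3K_p) and 2ζω_n = 0.89, giving ζ = 0.89/(2√(4.3K_p)).
Setting ζ = 0.66: √(4.3K_p) = 0.89/(2·0.66) = 0.6742, so K_p = 0.4546/4.3 = 0.106.

K_p = 0.106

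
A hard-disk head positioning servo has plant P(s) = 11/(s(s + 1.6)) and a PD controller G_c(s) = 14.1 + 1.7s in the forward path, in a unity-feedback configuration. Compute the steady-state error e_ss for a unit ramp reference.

0.0103

The loop has one pole at the origin (type 1). Velocity error constant K_v = lim_{s→0} s·G_c(s)P(s) = 14.1·11/1.6 = 96.94.
Steady-state error to a unit ramp: e_ss = 1/K_v = 0.0103.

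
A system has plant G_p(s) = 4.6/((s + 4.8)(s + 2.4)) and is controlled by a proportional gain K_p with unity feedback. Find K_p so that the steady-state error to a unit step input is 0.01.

For a type-0 loop with proportional control, e_ss = 1/(1 + K_p·G_p(0)).
G_p(0) = 0.3993. Require 1/(1 + K_p·0.3993) = 0.01, so 1 + 0.3993·K_p = 100.
K_p = (100 − 1)/0.3993 = 248.

K_p = 248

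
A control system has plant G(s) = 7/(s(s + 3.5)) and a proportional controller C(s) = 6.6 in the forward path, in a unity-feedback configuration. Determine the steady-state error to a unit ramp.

0.0758

The loop has one pole at the origin (type 1). Velocity error constant K_v = lim_{s→0} s·C(s)G(s) = 6.6·7/3.5 = 13.2.
Steady-state error to a unit ramp: e_ss = 1/K_v = 0.0758.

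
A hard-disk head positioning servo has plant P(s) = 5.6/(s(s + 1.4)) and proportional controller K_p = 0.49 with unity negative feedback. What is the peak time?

T_p = 2.09 s

The closed-loop denominator s² + 1.4s + 2.744 gives ω_n = √2.744 = 1.657 and ζ = 1.4/(2ω_n) = 0.4226.
Damped frequency ω_d = ω_n√(1−ζ²) = 1.501 rad/s, so peak time T_p = π/ω_d = 2.09 s.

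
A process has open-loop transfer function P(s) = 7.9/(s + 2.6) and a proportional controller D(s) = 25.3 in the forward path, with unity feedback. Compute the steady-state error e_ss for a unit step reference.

The loop is type 0. Static position error constant K_pos = D(0)·P(0) = 25.3·3.038 = 76.87.
Steady-state error to a unit step: e_ss = 1/(1+K_pos) = 1/77.87 = 0.0128.

0.0128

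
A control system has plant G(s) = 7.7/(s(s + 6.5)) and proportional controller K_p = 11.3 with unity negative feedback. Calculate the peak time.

The closed-loop denominator s² + 6.5s + 87.01 gives ω_n = √87.01 = 9.328 and ζ = 6.5/(2ω_n) = 0.3484.
Damped frequency ω_d = ω_n√(1−ζ²) = 8.743 rad/s, so peak time T_p = π/ω_d = 0.359 s.

T_p = 0.359 s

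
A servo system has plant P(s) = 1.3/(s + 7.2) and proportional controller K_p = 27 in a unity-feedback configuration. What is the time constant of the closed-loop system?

Closed-loop transfer function: T(s) = K_p·P(s)/(1 + K_p·P(s)) = 35.1/(s + 7.2 + 35.1) = 35.1/(s + 42.3).
Time constant τ = 1/42.3 = 0.0236 s.

τ = 0.0236 s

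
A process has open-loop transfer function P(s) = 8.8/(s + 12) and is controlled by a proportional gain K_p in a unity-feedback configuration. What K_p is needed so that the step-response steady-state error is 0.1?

Steady-state error for a unit step on this type-0 loop is 1/(1 + K_p·P(0)).
P(0) = 0.7333. Require 1/(1 + K_p·0.7333) = 0.1, so 1 + 0.7333·K_p = 10.
K_p = (10 − 1)/0.7333 = 12.3.

K_p = 12.3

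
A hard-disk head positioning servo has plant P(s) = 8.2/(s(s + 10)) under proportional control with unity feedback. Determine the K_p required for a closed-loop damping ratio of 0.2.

K_p = 76.2

Closed-loop characteristic equation: s² + 10s + K_p·8.2 = 0.
So ω_n = √(8.2K_p) and 2ζω_n = 10, giving ζ = 10/(2√(8.2K_p)).
Setting ζ = 0.2: √(8.2K_p) = 10/(2·0.2) = 25, so K_p = 625/8.2 = 76.2.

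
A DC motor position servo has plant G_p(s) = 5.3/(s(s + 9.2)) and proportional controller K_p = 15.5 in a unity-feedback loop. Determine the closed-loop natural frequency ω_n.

ω_n = 9.06 rad/s

With unity feedback the closed-loop characteristic equation is s² + 9.2s + 15.5·5.3 = s² + 9.2s + 82.15 = 0.
So ω_n² = 82.15 ⇒ ω_n = 9.064 rad/s, and ζ = 9.2/(2ω_n) = 0.508.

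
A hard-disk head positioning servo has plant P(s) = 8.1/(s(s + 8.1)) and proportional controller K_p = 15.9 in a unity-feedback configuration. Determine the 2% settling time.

T_s ≈ 0.988 s

From 1 + K_pP(s) = 0: s² + 8.1s + 128.8 = 0 ⇒ ω_n = 11.35, ζ = 0.3569.
2% settling time T_s ≈ 4/(ζω_n) = 4/4.05 = 0.988 s.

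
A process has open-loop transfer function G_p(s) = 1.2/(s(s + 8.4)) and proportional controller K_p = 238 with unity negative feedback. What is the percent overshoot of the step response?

44.7%

From 1 + K_pG_p(s) = 0: s² + 8.4s + 285.6 = 0 ⇒ ω_n = 16.9, ζ = 0.2485.
%OS = 100·exp(−πζ/√(1−ζ²)) = 100·exp(−π·0.2485/√0.9382) = 44.7%.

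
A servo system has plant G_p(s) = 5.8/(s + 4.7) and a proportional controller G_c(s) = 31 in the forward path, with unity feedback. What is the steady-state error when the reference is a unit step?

The loop is type 0. Static position error constant K_pos = G_c(0)·G_p(0) = 31·1.234 = 38.26.
Steady-state error to a unit step: e_ss = 1/(1+K_pos) = 1/39.26 = 0.0255.

0.0255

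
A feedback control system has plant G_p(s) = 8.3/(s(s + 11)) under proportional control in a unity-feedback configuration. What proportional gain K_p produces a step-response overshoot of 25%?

K_p = 22.4

From %OS = 100·exp(−πζ/√(1−ζ²)) = 25%, ζ = −ln(0.25)/√(π²+ln²(0.25)) = 0.4037.
Characteristic equation s² + 11s + 8.3K_p = 0 gives ζ = 11/(2√(8.3K_p)).
Setting ζ = 0.4037: √(8.3K_p) = 11/(2·0.4037) = 13.62, so K_p = 185.6/8.3 = 22.4.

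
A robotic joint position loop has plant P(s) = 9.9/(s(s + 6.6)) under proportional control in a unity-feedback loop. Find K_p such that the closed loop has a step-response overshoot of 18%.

From %OS = 100·exp(−πζ/√(1−ζ²)) = 18%, ζ = −ln(0.18)/√(π²+ln²(0.18)) = 0.4791.
Characteristic equation s² + 6.6s + 9.9K_p = 0 gives ζ = 6.6/(2√(9.9K_p)).
Setting ζ = 0.4791: √(9.9K_p) = 6.6/(2·0.4791) = 6.888, so K_p = 47.44/9.9 = 4.79.

K_p = 4.79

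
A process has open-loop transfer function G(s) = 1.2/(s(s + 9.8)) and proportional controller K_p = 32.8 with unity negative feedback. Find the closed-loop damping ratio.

ζ = 0.781

The closed-loop denominator is s(s+9.8) + 32.8·1.2 = s² + 9.8s + 39.36.
Matching s² + 2ζω_n s + ω_n²: ω_n = √39.36 = 6.274 rad/s and 2ζω_n = 9.8, so ζ = 9.8/(2·6.274) = 0.781.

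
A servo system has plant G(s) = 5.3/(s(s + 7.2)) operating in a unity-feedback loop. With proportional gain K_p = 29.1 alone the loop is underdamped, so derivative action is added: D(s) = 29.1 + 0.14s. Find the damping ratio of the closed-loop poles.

Forward path: (29.1 + 0.14s)·5.3/(s(s+7.2)). The closed-loop characteristic equation is s² + (7.2 + 5.3·0.14)s + 5.3·29.1 = 0.
That is s² + 7.942s + 154.2 = 0, so ω_n = 12.42 rad/s and ζ = 7.942/(2·12.42) = 0.3198.

ζ = 0.32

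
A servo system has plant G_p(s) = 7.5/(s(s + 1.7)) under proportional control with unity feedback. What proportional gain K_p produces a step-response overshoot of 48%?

From %OS = 100·exp(−πζ/√(1−ζ²)) = 48%, ζ = −ln(0.48)/√(π²+ln²(0.48)) = 0.2275.
Characteristic equation s² + 1.7s + 7.5K_p = 0 gives ζ = 1.7/(2√(7.5K_p)).
Setting ζ = 0.2275: √(7.5K_p) = 1.7/(2·0.2275) = 3.736, so K_p = 13.96/7.5 = 1.86.

K_p = 1.86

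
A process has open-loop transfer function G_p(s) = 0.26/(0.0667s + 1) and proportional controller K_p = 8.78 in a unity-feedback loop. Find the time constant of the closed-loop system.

τ = 0.0203 s

Closed loop: T(s) = K_p·G_p/(1+K_p·G_p) = 2.283/(0.0667s + 1 + 2.283), with pole at s = −(1 + 2.283)/0.0667 = −49.22.
Closed-loop time constant τ = 1/49.22 = 0.0203 s.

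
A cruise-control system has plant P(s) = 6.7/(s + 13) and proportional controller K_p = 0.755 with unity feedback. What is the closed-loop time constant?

τ = 0.0554 s

Closed-loop transfer function: T(s) = K_p·P(s)/(1 + K_p·P(s)) = 5.059/(s + 13 + 5.059) = 5.059/(s + 18.06).
Time constant τ = 1/18.06 = 0.0554 s.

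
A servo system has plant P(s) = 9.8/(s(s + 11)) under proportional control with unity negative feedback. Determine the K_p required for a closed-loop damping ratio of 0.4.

Closed-loop characteristic equation: s² + 11s + K_p·9.8 = 0.
So ω_n = √(9.8K_p) and 2ζω_n = 11, giving ζ = 11/(2√(9.8K_p)).
Setting ζ = 0.4: √(9.8K_p) = 11/(2·0.4) = 13.75, so K_p = 189.1/9.8 = 19.3.

K_p = 19.3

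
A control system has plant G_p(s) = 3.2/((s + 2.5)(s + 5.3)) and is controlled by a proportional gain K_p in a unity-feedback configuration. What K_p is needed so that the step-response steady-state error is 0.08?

Steady-state error for a unit step on this type-0 loop is 1/(1 + K_p·G_p(0)).
G_p(0) = 0.2415. Require 1/(1 + K_p·0.2415) = 0.08, so 1 + 0.2415·K_p = 12.5.
K_p = (12.5 − 1)/0.2415 = 47.6.

K_p = 47.6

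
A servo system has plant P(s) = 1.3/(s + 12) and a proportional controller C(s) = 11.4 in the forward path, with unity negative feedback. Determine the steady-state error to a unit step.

The loop is type 0. Static position error constant K_pos = C(0)·P(0) = 11.4·0.1083 = 1.235.
Steady-state error to a unit step: e_ss = 1/(1+K_pos) = 1/2.235 = 0.447.

0.447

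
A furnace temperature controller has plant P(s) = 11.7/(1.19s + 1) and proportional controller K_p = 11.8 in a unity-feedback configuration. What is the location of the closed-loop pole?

Closed loop: T(s) = K_p·P/(1+K_p·P) = 138.1/(1.19s + 1 + 138.1), with pole at s = −(1 + 138.1)/1.19 = −116.9.

s = -116.9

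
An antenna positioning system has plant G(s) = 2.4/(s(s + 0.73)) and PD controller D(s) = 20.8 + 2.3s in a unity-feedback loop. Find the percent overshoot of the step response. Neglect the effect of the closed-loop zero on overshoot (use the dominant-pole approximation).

Forward path: (20.8 + 2.3s)·2.4/(s(s+0.73)). The closed-loop characteristic equation is s² + (0.73 + 2.4·2.3)s + 2.4·20.8 = 0.
That is s² + 6.25s + 49.92 = 0, so ω_n = 7.065 rad/s and ζ = 6.25/(2·7.065) = 0.4423.
%OS = 100·exp(−πζ/√(1−ζ²)) = 21.2%.

21.2%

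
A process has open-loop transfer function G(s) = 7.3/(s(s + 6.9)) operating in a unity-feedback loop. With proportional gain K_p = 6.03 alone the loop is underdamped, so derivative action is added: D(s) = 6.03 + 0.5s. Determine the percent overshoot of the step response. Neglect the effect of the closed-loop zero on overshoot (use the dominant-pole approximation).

Forward path: (6.03 + 0.5s)·7.3/(s(s+6.9)). The closed-loop characteristic equation is s² + (6.9 + 7.3·0.5)s + 7.3·6.03 = 0.
That is s² + 10.55s + 44.02 = 0, so ω_n = 6.635 rad/s and ζ = 10.55/(2·6.635) = 0.7951.
%OS = 100·exp(−πζ/√(1−ζ²)) = 1.63%.

1.63%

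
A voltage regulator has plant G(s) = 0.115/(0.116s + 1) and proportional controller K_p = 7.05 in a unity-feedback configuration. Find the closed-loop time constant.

τ = 0.0641 s

Closed loop: T(s) = K_p·G/(1+K_p·G) = 0.8107/(0.116s + 1 + 0.8107), with pole at s = −(1 + 0.8107)/0.116 = −15.61.
Closed-loop time constant τ = 1/15.61 = 0.0641 s.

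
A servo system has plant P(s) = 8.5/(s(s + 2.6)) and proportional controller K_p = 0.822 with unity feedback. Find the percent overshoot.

Closed-loop characteristic equation: s² + 2.6s + 6.987 = 0, so ω_n = 2.643 rad/s and ζ = 2.6/(2·2.643) = 0.4918.
%OS = 100·exp(−πζ/√(1−ζ²)) = 100·exp(−π·0.4918/√0.7581) = 17%.

17%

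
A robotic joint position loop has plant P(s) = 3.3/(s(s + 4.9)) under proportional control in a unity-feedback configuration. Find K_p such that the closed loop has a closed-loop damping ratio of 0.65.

Closed-loop characteristic equation: s² + 4.9s + K_p·3.3 = 0.
So ω_n = √(3.3K_p) and 2ζω_n = 4.9, giving ζ = 4.9/(2√(3.3K_p)).
Setting ζ = 0.65: √(3.3K_p) = 4.9/(2·0.65) = 3.769, so K_p = 14.21/3.3 = 4.31.

K_p = 4.31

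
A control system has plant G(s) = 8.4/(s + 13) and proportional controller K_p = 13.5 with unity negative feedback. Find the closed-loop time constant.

Closed-loop transfer function: T(s) = K_p·G(s)/(1 + K_p·G(s)) = 113.4/(s + 13 + 113.4) = 113.4/(s + 126.4).
Time constant τ = 1/126.4 = 0.00791 s.

τ = 0.00791 s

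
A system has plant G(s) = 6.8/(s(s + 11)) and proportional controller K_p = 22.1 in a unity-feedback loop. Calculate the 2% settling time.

The closed-loop denominator s² + 11s + 150.3 gives ω_n = √150.3 = 12.26 and ζ = 11/(2ω_n) = 0.4487.
2% settling time T_s ≈ 4/(ζω_n) = 4/5.5 = 0.727 s.

T_s ≈ 0.727 s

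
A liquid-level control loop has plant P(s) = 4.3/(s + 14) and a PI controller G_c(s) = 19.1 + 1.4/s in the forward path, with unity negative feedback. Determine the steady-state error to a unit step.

The open loop G_c(s)P(s) has a pole at the origin (type 1), so the static position error constant is infinite and e_ss = 1/(1+∞) = 0.

0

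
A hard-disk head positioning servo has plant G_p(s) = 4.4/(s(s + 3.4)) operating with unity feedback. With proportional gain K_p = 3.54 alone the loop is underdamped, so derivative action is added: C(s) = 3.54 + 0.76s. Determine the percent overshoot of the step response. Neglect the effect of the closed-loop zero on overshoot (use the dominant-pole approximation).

Forward path: (3.54 + 0.76s)·4.4/(s(s+3.4)). The closed-loop characteristic equation is s² + (3.4 + 4.4·0.76)s + 4.4·3.54 = 0.
That is s² + 6.744s + 15.58 = 0, so ω_n = 3.947 rad/s and ζ = 6.744/(2·3.947) = 0.8544.
%OS = 100·exp(−πζ/√(1−ζ²)) = 0.571%.

0.571%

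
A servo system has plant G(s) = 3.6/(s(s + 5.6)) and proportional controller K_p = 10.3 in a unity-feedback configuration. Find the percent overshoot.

19.7%

From 1 + K_pG(s) = 0: s² + 5.6s + 37.08 = 0 ⇒ ω_n = 6.089, ζ = 0.4598.
%OS = 100·exp(−πζ/√(1−ζ²)) = 100·exp(−π·0.4598/√0.7886) = 19.7%.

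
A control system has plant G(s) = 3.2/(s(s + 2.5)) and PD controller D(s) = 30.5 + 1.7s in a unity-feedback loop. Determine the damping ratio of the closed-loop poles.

ζ = 0.402

Forward path: (30.5 + 1.7s)·3.2/(s(s+2.5)). The closed-loop characteristic equation is s² + (2.5 + 3.2·1.7)s + 3.2·30.5 = 0.
That is s² + 7.94s + 97.6 = 0, so ω_n = 9.879 rad/s and ζ = 7.94/(2·9.879) = 0.4019.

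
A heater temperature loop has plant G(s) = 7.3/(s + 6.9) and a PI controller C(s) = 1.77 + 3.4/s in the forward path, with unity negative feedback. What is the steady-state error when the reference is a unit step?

0

The open loop C(s)G(s) has a pole at the origin (type 1), so the static position error constant is infinite and e_ss = 1/(1+∞) = 0.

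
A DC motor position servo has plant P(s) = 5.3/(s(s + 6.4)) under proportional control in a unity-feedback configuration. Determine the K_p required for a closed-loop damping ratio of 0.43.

K_p = 10.4

Closed-loop characteristic equation: s² + 6.4s + K_p·5.3 = 0.
So ω_n = √(5.3K_p) and 2ζω_n = 6.4, giving ζ = 6.4/(2√(5.3K_p)).
Setting ζ = 0.43: √(5.3K_p) = 6.4/(2·0.43) = 7.442, so K_p = 55.38/5.3 = 10.4.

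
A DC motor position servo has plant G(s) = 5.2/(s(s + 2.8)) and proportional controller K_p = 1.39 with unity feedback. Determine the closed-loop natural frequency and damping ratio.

ω_n = 2.69 rad/s, ζ = 0.521

1 + K_p·G(s) = 0 gives s² + 2.8s + 7.228 = 0.
So ω_n² = 7.228 ⇒ ω_n = 2.688 rad/s, and ζ = 2.8/(2ω_n) = 0.521.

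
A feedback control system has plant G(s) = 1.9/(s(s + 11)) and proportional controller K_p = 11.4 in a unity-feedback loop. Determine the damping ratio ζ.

ζ = 1.18

1 + K_p·G(s) = 0 gives s² + 11s + 21.66 = 0.
Matching s² + 2ζω_n s + ω_n²: ω_n = √21.66 = 4.654 rad/s and 2ζω_n = 11, so ζ = 11/(2·4.654) = 1.18.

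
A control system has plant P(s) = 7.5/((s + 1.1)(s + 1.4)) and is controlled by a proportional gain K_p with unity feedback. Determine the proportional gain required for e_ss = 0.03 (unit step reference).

The loop is type 0, so e_ss(step) = 1/(1 + K_pos) with K_pos = K_p·P(0).
P(0) = 4.87. Require 1/(1 + K_p·4.87) = 0.03, so 1 + 4.87·K_p = 33.33.
K_p = (33.33 − 1)/4.87 = 6.64.

K_p = 6.64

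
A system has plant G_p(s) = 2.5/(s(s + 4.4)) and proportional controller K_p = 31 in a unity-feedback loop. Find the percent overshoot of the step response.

The closed-loop denominator s² + 4.4s + 77.5 gives ω_n = √77.5 = 8.803 and ζ = 4.4/(2ω_n) = 0.2499.
%OS = 100·exp(−πζ/√(1−ζ²)) = 100·exp(−π·0.2499/√0.9375) = 44.4%.

44.4%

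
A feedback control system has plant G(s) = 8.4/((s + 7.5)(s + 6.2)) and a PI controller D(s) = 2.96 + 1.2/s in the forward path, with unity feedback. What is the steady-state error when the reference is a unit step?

The open loop D(s)G(s) has a pole at the origin (type 1), so the static position error constant is infinite and e_ss = 1/(1+∞) = 0.

0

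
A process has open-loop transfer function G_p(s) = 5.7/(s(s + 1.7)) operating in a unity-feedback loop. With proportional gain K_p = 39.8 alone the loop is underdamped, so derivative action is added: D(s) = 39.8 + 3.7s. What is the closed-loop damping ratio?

Forward path: (39.8 + 3.7s)·5.7/(s(s+1.7)). The closed-loop characteristic equation is s² + (1.7 + 5.7·3.7)s + 5.7·39.8 = 0.
That is s² + 22.79s + 226.9 = 0, so ω_n = 15.06 rad/s and ζ = 22.79/(2·15.06) = 0.7565.

ζ = 0.757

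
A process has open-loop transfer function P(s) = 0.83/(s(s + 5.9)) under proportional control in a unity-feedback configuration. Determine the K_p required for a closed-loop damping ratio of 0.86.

K_p = 14.2

Closed-loop characteristic equation: s² + 5.9s + K_p·0.83 = 0.
So ω_n = √(0.83K_p) and 2ζω_n = 5.9, giving ζ = 5.9/(2√(0.83K_p)).
Setting ζ = 0.86: √(0.83K_p) = 5.9/(2·0.86) = 3.43, so K_p = 11.77/0.83 = 14.2.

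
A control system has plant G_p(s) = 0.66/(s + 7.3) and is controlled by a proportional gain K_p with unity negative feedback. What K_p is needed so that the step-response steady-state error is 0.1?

K_p = 99.5

Steady-state error for a unit step on this type-0 loop is 1/(1 + K_p·G_p(0)).
G_p(0) = 0.09041. Require 1/(1 + K_p·0.09041) = 0.1, so 1 + 0.09041·K_p = 10.
K_p = (10 − 1)/0.09041 = 99.5.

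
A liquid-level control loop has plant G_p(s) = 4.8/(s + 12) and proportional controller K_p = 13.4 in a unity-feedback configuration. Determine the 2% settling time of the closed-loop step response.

T_s ≈ 0.0524 s

Closed-loop transfer function: T(s) = K_p·G_p(s)/(1 + K_p·G_p(s)) = 64.32/(s + 12 + 64.32) = 64.32/(s + 76.32).
Time constant τ = 1/76.32 = 0.0131 s, so the 2% settling time is about 4τ = 0.0524 s.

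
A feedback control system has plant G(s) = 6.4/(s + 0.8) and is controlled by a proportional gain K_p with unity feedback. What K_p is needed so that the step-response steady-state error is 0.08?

K_p = 1.44

Steady-state error for a unit step on this type-0 loop is 1/(1 + K_p·G(0)).
G(0) = 8. Require 1/(1 + K_p·8) = 0.08, so 1 + 8·K_p = 12.5.
K_p = (12.5 − 1)/8 = 1.44.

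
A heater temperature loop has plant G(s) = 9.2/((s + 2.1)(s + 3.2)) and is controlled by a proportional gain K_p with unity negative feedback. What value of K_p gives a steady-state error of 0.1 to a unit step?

K_p = 6.57

The loop is type 0, so e_ss(step) = 1/(1 + K_pos) with K_pos = K_p·G(0).
G(0) = 1.369. Require 1/(1 + K_p·1.369) = 0.1, so 1 + 1.369·K_p = 10.
K_p = (10 − 1)/1.369 = 6.57.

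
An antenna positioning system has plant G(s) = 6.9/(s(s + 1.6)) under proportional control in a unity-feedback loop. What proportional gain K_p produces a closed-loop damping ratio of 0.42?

Closed-loop characteristic equation: s² + 1.6s + K_p·6.9 = 0.
So ω_n = √(6.9K_p) and 2ζω_n = 1.6, giving ζ = 1.6/(2√(6.9K_p)).
Setting ζ = 0.42: √(6.9K_p) = 1.6/(2·0.42) = 1.905, so K_p = 3.628/6.9 = 0.526.

K_p = 0.526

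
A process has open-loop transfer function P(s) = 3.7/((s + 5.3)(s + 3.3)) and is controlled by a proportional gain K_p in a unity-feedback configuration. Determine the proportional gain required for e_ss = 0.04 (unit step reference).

K_p = 113

Steady-state error for a unit step on this type-0 loop is 1/(1 + K_p·P(0)).
P(0) = 0.2115. Require 1/(1 + K_p·0.2115) = 0.04, so 1 + 0.2115·K_p = 25.
K_p = (25 − 1)/0.2115 = 113.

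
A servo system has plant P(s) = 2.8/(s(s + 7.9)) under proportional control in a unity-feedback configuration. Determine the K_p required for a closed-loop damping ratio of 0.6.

K_p = 15.5

Closed-loop characteristic equation: s² + 7.9s + K_p·2.8 = 0.
So ω_n = √(2.8K_p) and 2ζω_n = 7.9, giving ζ = 7.9/(2√(2.8K_p)).
Setting ζ = 0.6: √(2.8K_p) = 7.9/(2·0.6) = 6.583, so K_p = 43.34/2.8 = 15.5.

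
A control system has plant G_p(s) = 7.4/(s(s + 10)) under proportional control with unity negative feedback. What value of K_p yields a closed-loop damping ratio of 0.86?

K_p = 4.57

Closed-loop characteristic equation: s² + 10s + K_p·7.4 = 0.
So ω_n = √(7.4K_p) and 2ζω_n = 10, giving ζ = 10/(2√(7.4K_p)).
Setting ζ = 0.86: √(7.4K_p) = 10/(2·0.86) = 5.814, so K_p = 33.8/7.4 = 4.57.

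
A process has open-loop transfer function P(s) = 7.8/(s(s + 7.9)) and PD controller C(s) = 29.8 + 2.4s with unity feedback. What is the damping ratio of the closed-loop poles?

Forward path: (29.8 + 2.4s)·7.8/(s(s+7.9)). The closed-loop characteristic equation is s² + (7.9 + 7.8·2.4)s + 7.8·29.8 = 0.
That is s² + 26.62s + 232.4 = 0, so ω_n = 15.25 rad/s and ζ = 26.62/(2·15.25) = 0.873.

ζ = 0.873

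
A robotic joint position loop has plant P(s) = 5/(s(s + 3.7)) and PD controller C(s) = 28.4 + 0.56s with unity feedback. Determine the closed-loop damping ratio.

ζ = 0.273

Forward path: (28.4 + 0.56s)·5/(s(s+3.7)). The closed-loop characteristic equation is s² + (3.7 + 5·0.56)s + 5·28.4 = 0.
That is s² + 6.5s + 142 = 0, so ω_n = 11.92 rad/s and ζ = 6.5/(2·11.92) = 0.2727.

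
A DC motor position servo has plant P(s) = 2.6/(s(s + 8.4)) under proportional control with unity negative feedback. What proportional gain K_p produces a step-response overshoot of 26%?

From %OS = 100·exp(−πζ/√(1−ζ²)) = 26%, ζ = −ln(0.26)/√(π²+ln²(0.26)) = 0.3941.
Characteristic equation s² + 8.4s + 2.6K_p = 0 gives ζ = 8.4/(2√(2.6K_p)).
Setting ζ = 0.3941: √(2.6K_p) = 8.4/(2·0.3941) = 10.66, so K_p = 113.6/2.6 = 43.7.

K_p = 43.7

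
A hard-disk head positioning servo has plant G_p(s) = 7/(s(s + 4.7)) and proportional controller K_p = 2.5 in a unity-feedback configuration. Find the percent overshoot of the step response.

11.8%

From 1 + K_pG_p(s) = 0: s² + 4.7s + 17.5 = 0 ⇒ ω_n = 4.183, ζ = 0.5618.
%OS = 100·exp(−πζ/√(1−ζ²)) = 100·exp(−π·0.5618/√0.6844) = 11.8%.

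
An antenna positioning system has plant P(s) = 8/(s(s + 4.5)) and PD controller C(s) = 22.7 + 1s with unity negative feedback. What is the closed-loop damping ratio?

ζ = 0.464

Forward path: (22.7 + 1s)·8/(s(s+4.5)). The closed-loop characteristic equation is s² + (4.5 + 8·1)s + 8·22.7 = 0.
That is s² + 12.5s + 181.6 = 0, so ω_n = 13.48 rad/s and ζ = 12.5/(2·13.48) = 0.4638.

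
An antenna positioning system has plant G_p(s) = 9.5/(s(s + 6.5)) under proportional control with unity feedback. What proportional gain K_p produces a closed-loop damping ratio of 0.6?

K_p = 3.09

Closed-loop characteristic equation: s² + 6.5s + K_p·9.5 = 0.
So ω_n = √(9.5K_p) and 2ζω_n = 6.5, giving ζ = 6.5/(2√(9.5K_p)).
Setting ζ = 0.6: √(9.5K_p) = 6.5/(2·0.6) = 5.417, so K_p = 29.34/9.5 = 3.09.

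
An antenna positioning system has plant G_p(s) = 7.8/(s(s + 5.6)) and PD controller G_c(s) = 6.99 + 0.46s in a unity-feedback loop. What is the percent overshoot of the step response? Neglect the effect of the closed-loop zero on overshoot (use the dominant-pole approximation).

8.24%

Forward path: (6.99 + 0.46s)·7.8/(s(s+5.6)). The closed-loop characteristic equation is s² + (5.6 + 7.8·0.46)s + 7.8·6.99 = 0.
That is s² + 9.188s + 54.52 = 0, so ω_n = 7.384 rad/s and ζ = 9.188/(2·7.384) = 0.6222.
%OS = 100·exp(−πζ/√(1−ζ²)) = 8.24%.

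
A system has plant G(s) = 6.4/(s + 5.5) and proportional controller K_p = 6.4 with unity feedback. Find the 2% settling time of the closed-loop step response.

Closed-loop transfer function: T(s) = K_p·G(s)/(1 + K_p·G(s)) = 40.96/(s + 5.5 + 40.96) = 40.96/(s + 46.46).
Time constant τ = 1/46.46 = 0.02152 s, so the 2% settling time is about 4τ = 0.0861 s.

T_s ≈ 0.0861 s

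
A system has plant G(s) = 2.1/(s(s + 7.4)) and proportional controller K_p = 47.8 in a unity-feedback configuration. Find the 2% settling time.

From 1 + K_pG(s) = 0: s² + 7.4s + 100.4 = 0 ⇒ ω_n = 10.02, ζ = 0.3693.
2% settling time T_s ≈ 4/(ζω_n) = 4/3.7 = 1.08 s.

T_s ≈ 1.08 s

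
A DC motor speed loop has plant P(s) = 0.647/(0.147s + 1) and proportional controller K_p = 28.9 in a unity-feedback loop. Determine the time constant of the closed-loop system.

τ = 0.00746 s

Closed loop: T(s) = K_p·P/(1+K_p·P) = 18.7/(0.147s + 1 + 18.7), with pole at s = −(1 + 18.7)/0.147 = −134.
Closed-loop time constant τ = 1/134 = 0.00746 s.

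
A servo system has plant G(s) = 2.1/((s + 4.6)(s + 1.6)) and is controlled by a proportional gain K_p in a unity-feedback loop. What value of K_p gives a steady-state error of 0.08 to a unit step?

K_p = 40.3

For a type-0 loop with proportional control, e_ss = 1/(1 + K_p·G(0)).
G(0) = 0.2853. Require 1/(1 + K_p·0.2853) = 0.08, so 1 + 0.2853·K_p = 12.5.
K_p = (12.5 − 1)/0.2853 = 40.3.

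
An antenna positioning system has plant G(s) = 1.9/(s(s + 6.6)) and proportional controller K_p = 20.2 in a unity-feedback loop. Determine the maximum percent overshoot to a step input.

13.8%

The closed-loop denominator s² + 6.6s + 38.38 gives ω_n = √38.38 = 6.195 and ζ = 6.6/(2ω_n) = 0.5327.
%OS = 100·exp(−πζ/√(1−ζ²)) = 100·exp(−π·0.5327/√0.7163) = 13.8%.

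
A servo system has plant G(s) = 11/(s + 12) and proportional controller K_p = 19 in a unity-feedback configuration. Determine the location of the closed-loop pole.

Closed-loop transfer function: T(s) = K_p·G(s)/(1 + K_p·G(s)) = 209/(s + 12 + 209) = 209/(s + 221).
The closed-loop pole is at s = −221.

s = -221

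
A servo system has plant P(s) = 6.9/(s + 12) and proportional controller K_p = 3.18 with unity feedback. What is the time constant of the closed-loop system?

τ = 0.0295 s

Closed-loop transfer function: T(s) = K_p·P(s)/(1 + K_p·P(s)) = 21.94/(s + 12 + 21.94) = 21.94/(s + 33.94).
Time constant τ = 1/33.94 = 0.0295 s.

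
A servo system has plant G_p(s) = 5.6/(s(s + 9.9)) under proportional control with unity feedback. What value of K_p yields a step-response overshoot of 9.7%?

From %OS = 100·exp(−πζ/√(1−ζ²)) = 9.7%, ζ = −ln(0.097)/√(π²+ln²(0.097)) = 0.5962.
Characteristic equation s² + 9.9s + 5.6K_p = 0 gives ζ = 9.9/(2√(5.6K_p)).
Setting ζ = 0.5962: √(5.6K_p) = 9.9/(2·0.5962) = 8.302, so K_p = 68.93/5.6 = 12.3.

K_p = 12.3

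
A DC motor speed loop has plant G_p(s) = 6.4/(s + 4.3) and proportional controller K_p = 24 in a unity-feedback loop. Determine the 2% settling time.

Closed-loop transfer function: T(s) = K_p·G_p(s)/(1 + K_p·G_p(s)) = 153.6/(s + 4.3 + 153.6) = 153.6/(s + 157.9).
Time constant τ = 1/157.9 = 0.006333 s, so the 2% settling time is about 4τ = 0.0253 s.

T_s ≈ 0.0253 s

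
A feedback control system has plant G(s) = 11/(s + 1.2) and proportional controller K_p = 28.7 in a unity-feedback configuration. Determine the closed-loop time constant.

τ = 0.00316 s

Closed-loop transfer function: T(s) = K_p·G(s)/(1 + K_p·G(s)) = 315.7/(s + 1.2 + 315.7) = 315.7/(s + 316.9).
Time constant τ = 1/316.9 = 0.00316 s.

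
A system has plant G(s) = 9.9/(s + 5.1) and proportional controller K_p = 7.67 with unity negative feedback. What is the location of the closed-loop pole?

s = -81.03

Closed-loop transfer function: T(s) = K_p·G(s)/(1 + K_p·G(s)) = 75.93/(s + 5.1 + 75.93) = 75.93/(s + 81.03).
The closed-loop pole is at s = −81.03.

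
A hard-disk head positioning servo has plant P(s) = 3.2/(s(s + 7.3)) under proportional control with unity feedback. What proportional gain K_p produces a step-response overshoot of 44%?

From %OS = 100·exp(−πζ/√(1−ζ²)) = 44%, ζ = −ln(0.44)/√(π²+ln²(0.44)) = 0.2528.
Characteristic equation s² + 7.3s + 3.2K_p = 0 gives ζ = 7.3/(2√(3.2K_p)).
Setting ζ = 0.2528: √(3.2K_p) = 7.3/(2·0.2528) = 14.44, so K_p = 208.4/3.2 = 65.1.

K_p = 65.1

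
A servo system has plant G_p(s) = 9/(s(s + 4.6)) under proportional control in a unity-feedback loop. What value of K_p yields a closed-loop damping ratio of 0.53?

K_p = 2.09

Closed-loop characteristic equation: s² + 4.6s + K_p·9 = 0.
So ω_n = √(9K_p) and 2ζω_n = 4.6, giving ζ = 4.6/(2√(9K_p)).
Setting ζ = 0.53: √(9K_p) = 4.6/(2·0.53) = 4.34, so K_p = 18.83/9 = 2.09.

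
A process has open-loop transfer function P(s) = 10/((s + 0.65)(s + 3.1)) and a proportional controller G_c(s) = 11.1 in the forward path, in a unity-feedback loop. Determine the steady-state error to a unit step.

0.0178

The loop is type 0. Static position error constant K_pos = G_c(0)·P(0) = 11.1·4.963 = 55.09.
Steady-state error to a unit step: e_ss = 1/(1+K_pos) = 1/56.09 = 0.0178.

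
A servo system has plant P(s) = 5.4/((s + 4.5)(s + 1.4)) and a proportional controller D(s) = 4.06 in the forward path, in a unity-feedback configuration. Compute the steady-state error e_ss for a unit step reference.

The loop is type 0. Static position error constant K_pos = D(0)·P(0) = 4.06·0.8571 = 3.48.
Steady-state error to a unit step: e_ss = 1/(1+K_pos) = 1/4.48 = 0.223.

0.223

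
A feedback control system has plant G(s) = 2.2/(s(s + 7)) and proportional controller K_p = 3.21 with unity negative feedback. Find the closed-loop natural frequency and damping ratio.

The closed-loop denominator is s(s+7) + 3.21·2.2 = s² + 7s + 7.062.
So ω_n² = 7.062 ⇒ ω_n = 2.657 rad/s, and ζ = 7/(2ω_n) = 1.32.

ω_n = 2.66 rad/s, ζ = 1.32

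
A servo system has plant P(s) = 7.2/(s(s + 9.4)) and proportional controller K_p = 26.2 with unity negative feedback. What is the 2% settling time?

Closed-loop characteristic equation: s² + 9.4s + 188.6 = 0, so ω_n = 13.73 rad/s and ζ = 9.4/(2·13.73) = 0.3422.
2% settling time T_s ≈ 4/(ζω_n) = 4/4.7 = 0.851 s.

T_s ≈ 0.851 s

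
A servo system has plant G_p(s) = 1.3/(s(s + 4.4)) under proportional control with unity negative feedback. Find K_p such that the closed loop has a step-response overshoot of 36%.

K_p = 38.9

From %OS = 100·exp(−πζ/√(1−ζ²)) = 36%, ζ = −ln(0.36)/√(π²+ln²(0.36)) = 0.3093.
Characteristic equation s² + 4.4s + 1.3K_p = 0 gives ζ = 4.4/(2√(1.3K_p)).
Setting ζ = 0.3093: √(1.3K_p) = 4.4/(2·0.3093) = 7.114, so K_p = 50.61/1.3 = 38.9.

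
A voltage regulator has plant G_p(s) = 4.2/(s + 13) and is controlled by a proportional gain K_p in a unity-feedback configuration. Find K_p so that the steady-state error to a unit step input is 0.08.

K_p = 35.6

The loop is type 0, so e_ss(step) = 1/(1 + K_pos) with K_pos = K_p·G_p(0).
G_p(0) = 0.3231. Require 1/(1 + K_p·0.3231) = 0.08, so 1 + 0.3231·K_p = 12.5.
K_p = (12.5 − 1)/0.3231 = 35.6.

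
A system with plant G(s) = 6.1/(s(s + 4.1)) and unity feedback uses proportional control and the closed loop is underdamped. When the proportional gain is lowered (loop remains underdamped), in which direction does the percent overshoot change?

ζ = 4.1/(2√(6.1K_p)) rises as K_p falls; higher damping means less overshoot.

decrease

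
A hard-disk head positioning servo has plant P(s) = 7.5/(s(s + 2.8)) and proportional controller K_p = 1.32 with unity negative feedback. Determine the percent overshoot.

The closed-loop denominator s² + 2.8s + 9.9 gives ω_n = √9.9 = 3.146 and ζ = 2.8/(2ω_n) = 0.4449.
%OS = 100·exp(−πζ/√(1−ζ²)) = 100·exp(−π·0.4449/√0.802) = 21%.

21%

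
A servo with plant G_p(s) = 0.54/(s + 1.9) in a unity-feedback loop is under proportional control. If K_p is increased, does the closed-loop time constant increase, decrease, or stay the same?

decrease

Closed-loop pole is at s = −(1.9+K_p·0.54); larger K_p moves it further left, so τ = 1/(1.9+K_p·0.54) decreases.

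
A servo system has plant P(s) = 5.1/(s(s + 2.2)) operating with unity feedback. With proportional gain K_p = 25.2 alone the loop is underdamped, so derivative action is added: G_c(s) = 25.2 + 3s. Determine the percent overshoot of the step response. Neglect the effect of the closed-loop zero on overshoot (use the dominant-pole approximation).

2.21%

Forward path: (25.2 + 3s)·5.1/(s(s+2.2)). The closed-loop characteristic equation is s² + (2.2 + 5.1·3)s + 5.1·25.2 = 0.
That is s² + 17.5s + 128.5 = 0, so ω_n = 11.34 rad/s and ζ = 17.5/(2·11.34) = 0.7718.
%OS = 100·exp(−πζ/√(1−ζ²)) = 2.21%.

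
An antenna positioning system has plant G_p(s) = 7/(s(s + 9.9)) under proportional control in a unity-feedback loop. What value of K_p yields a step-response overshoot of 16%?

From %OS = 100·exp(−πζ/√(1−ζ²)) = 16%, ζ = −ln(0.16)/√(π²+ln²(0.16)) = 0.5039.
Characteristic equation s² + 9.9s + 7K_p = 0 gives ζ = 9.9/(2√(7K_p)).
Setting ζ = 0.5039: √(7K_p) = 9.9/(2·0.5039) = 9.824, so K_p = 96.51/7 = 13.8.

K_p = 13.8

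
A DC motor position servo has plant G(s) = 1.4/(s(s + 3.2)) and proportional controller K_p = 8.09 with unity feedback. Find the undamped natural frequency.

ω_n = 3.37 rad/s

1 + K_p·G(s) = 0 gives s² + 3.2s + 11.33 = 0.
Matching s² + 2ζω_n s + ω_n²: ω_n = √11.33 = 3.365 rad/s and 2ζω_n = 3.2, so ζ = 3.2/(2·3.365) = 0.475.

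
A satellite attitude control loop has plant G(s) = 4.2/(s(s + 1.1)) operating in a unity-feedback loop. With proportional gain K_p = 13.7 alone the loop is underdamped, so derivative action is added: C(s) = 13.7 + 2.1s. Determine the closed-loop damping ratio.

ζ = 0.654

Forward path: (13.7 + 2.1s)·4.2/(s(s+1.1)). The closed-loop characteristic equation is s² + (1.1 + 4.2·2.1)s + 4.2·13.7 = 0.
That is s² + 9.92s + 57.54 = 0, so ω_n = 7.586 rad/s and ζ = 9.92/(2·7.586) = 0.6539.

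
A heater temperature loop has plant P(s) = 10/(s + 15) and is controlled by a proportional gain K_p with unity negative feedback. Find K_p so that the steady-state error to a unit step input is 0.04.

The loop is type 0, so e_ss(step) = 1/(1 + K_pos) with K_pos = K_p·P(0).
P(0) = 0.6667. Require 1/(1 + K_p·0.6667) = 0.04, so 1 + 0.6667·K_p = 25.
K_p = (25 − 1)/0.6667 = 36.

K_p = 36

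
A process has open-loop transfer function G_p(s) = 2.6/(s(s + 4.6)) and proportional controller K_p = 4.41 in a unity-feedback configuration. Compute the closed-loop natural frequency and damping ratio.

With unity feedback the closed-loop characteristic equation is s² + 4.6s + 4.41·2.6 = s² + 4.6s + 11.47 = 0.
So ω_n² = 11.47 ⇒ ω_n = 3.386 rad/s, and ζ = 4.6/(2ω_n) = 0.679.

ω_n = 3.39 rad/s, ζ = 0.679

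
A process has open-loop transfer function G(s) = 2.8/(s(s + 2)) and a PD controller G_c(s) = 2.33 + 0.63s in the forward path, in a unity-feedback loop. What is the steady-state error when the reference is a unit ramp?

0.307

The loop has one pole at the origin (type 1). Velocity error constant K_v = lim_{s→0} s·G_c(s)G(s) = 2.33·2.8/2 = 3.262.
Steady-state error to a unit ramp: e_ss = 1/K_v = 0.307.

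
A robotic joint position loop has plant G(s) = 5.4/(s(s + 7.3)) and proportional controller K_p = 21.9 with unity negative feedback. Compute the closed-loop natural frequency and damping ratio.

1 + K_p·G(s) = 0 gives s² + 7.3s + 118.3 = 0.
So ω_n² = 118.3 ⇒ ω_n = 10.87 rad/s, and ζ = 7.3/(2ω_n) = 0.336.

ω_n = 10.9 rad/s, ζ = 0.336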